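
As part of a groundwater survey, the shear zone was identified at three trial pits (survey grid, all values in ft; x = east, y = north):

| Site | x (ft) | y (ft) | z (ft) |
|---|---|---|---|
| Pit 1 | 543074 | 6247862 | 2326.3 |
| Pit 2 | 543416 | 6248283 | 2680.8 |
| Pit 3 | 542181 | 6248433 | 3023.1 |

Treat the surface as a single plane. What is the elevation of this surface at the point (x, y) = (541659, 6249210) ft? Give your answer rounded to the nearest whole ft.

Let the plane be z = a·x + b·y + c.
Pit 2−Pit 1: 342a + 421b = 354.5;  Pit 3−Pit 1: −893a + 571b = 696.8.
Solving gives a = −0.15918720, b = 0.97135872.
Then c = 2326.3 − a·543074 − b·6247862 = −5980138.52.
At (541659, 6249210): z = −86225.2 + 6070224.6 − 5980138.52 = 3860.9 ft.

3861 ft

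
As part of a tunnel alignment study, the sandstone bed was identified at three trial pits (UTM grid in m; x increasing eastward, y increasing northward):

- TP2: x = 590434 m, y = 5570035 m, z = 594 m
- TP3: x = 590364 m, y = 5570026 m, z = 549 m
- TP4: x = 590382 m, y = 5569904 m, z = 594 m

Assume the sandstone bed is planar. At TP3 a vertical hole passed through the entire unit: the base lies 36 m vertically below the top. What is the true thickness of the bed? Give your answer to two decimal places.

29.09 m

Two edge vectors: TP2→TP3 = (-70, -9, -45), TP2→TP4 = (-52, -131, 0).
Normal n = (TP2→TP3) × (TP2→TP4) = (-5895, 2340, 8702).
So ∂z/∂x = −n_x/n_z = 0.67743 and ∂z/∂y = −n_y/n_z = −0.26890.
|∇z| = √(a²+b²) = 0.72885, so dip δ = arctan(0.72885) = 36.09°.
True thickness = vertical thickness × cos δ = 36 × cos 36.09° = 29.09 m.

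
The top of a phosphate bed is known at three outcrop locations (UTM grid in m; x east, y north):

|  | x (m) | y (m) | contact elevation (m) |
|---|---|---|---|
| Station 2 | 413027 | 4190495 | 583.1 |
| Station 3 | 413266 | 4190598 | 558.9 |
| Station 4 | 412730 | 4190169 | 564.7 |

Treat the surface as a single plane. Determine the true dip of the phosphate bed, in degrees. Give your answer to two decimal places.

Let the plane be z = a·x + b·y + c.
Station 3−Station 2: 239a + 103b = −24.2;  Station 4−Station 2: −297a − 326b = −18.4.
Solving gives a = −0.20676, b = 0.24481.
Gradient magnitude |∇z| = √(a² + b²) = √(0.04275 + 0.05993) = 0.32044.
True dip = arctan(0.32044) = 17.77°, dipping toward SE (azimuth ≈ 140°).

17.77°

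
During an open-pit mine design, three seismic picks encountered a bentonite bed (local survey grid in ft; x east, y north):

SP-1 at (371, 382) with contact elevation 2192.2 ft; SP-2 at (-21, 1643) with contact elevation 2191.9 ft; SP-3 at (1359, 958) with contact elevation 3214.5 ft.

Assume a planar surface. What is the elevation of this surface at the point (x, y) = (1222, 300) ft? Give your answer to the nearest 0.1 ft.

2915.4 ft

Two edge vectors: SP-1→SP-2 = (-392, 1261, -0.3), SP-1→SP-3 = (988, 576, 1022.3).
Normal n = (SP-1→SP-2) × (SP-1→SP-3) = (1289293.1, 400445.2, -1471660).
So ∂z/∂x = −n_x/n_z = 0.876081 and ∂z/∂y = −n_y/n_z = 0.272104.
Intercept c from SP-1: 2192.2 − 325.03 − 103.94 = 1763.23.
At (1222, 300): z = 1070.6 + 81.6 + 1763.23 = 2915.4 ft.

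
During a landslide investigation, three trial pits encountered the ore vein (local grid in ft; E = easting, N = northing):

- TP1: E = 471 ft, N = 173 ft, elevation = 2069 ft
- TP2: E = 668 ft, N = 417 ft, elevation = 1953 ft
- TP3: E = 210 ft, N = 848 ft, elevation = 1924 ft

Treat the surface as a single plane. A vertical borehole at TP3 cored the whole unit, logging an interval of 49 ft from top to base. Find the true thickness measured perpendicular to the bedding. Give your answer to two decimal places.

Let the plane be z = a·E + b·N + c.
TP2−TP1: 197a + 244b = −116;  TP3−TP1: −261a + 675b = −145.
Solving gives a = −0.21825, b = −0.29920.
|∇z| = √(a²+b²) = 0.37034, so dip δ = arctan(0.37034) = 20.32°.
True thickness = vertical thickness × cos δ = 49 × cos 20.32° = 45.95 ft.

45.95 ft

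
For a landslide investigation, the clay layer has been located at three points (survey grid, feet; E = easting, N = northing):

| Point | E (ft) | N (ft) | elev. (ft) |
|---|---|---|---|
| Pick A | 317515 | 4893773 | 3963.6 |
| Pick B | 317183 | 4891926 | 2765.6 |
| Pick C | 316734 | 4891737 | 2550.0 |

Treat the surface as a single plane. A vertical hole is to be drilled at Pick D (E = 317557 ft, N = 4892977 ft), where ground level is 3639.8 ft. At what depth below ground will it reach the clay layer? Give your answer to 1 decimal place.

151.0 ft

Let the plane be z = a·E + b·N + c.
Pick B−Pick A: −332a − 1847b = −1198;  Pick C−Pick A: −781a − 2036b = −1413.6.
Solving gives a = 0.224108120, b = 0.608335736.
Then c = 3963.6 − a·317515 − b·4893773 = −3044251.09.
At (317557, 4892977): z_contact = 71167.10 + 2976572.76 − 3044251.09 = 3488.78 ft.
Depth below ground = 3639.8 − 3488.78 = 151.0 ft.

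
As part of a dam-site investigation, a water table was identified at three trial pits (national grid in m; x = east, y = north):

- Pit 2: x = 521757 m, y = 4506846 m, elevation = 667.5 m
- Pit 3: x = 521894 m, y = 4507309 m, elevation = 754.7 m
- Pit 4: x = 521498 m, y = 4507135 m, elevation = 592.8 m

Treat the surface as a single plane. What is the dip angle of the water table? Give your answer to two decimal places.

Let the plane be z = a·x + b·y + c.
Pit 3−Pit 2: 137a + 463b = 87.2;  Pit 4−Pit 2: −259a + 289b = −74.7.
Solving gives a = 0.37482, b = 0.07743.
Gradient magnitude |∇z| = √(a² + b²) = √(0.14049 + 0.00600) = 0.38273.
True dip = arctan(0.38273) = 20.94°, dipping toward WSW (azimuth ≈ 258°).

20.94°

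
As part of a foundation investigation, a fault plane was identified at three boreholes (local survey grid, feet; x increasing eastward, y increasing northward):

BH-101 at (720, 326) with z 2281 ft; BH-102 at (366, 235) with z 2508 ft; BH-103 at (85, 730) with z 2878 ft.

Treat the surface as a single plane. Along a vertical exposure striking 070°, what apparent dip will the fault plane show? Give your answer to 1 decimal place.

Let the plane be z = a·x + b·y + c.
BH-102−BH-101: −354a − 91b = 227;  BH-103−BH-101: −635a + 404b = 597.
Solving gives a = −0.72726, b = 0.33462.
Unit vector along 070° is (sin 70°, cos 70°) = (0.9397, 0.3420).
Slope in that direction = a·(0.9397) + b·(0.3420) = −0.56895.
Apparent dip = arctan|0.56895| = 29.6° (true dip is 38.7°, so apparent ≤ true as expected).

29.6°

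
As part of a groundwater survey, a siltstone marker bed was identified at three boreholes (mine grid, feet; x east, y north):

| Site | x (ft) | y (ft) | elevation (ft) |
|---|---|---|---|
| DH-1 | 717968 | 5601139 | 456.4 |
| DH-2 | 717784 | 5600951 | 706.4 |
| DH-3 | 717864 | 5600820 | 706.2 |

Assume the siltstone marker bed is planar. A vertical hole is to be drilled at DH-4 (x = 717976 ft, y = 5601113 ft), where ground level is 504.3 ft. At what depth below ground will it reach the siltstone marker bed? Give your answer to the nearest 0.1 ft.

41.3 ft

Let the plane be z = a·x + b·y + c.
DH-2−DH-1: −184a − 188b = 250;  DH-3−DH-1: −104a − 319b = 249.8.
Solving gives a = −0.837614960, b = −0.509993869.
Then c = 456.4 − a·717968 − b·5601139 = 3458383.69.
At (717976, 5601113): z_contact = −601387.44 − 2856533.29 + 3458383.69 = 462.96 ft.
Depth below ground = 504.3 − 462.96 = 41.3 ft.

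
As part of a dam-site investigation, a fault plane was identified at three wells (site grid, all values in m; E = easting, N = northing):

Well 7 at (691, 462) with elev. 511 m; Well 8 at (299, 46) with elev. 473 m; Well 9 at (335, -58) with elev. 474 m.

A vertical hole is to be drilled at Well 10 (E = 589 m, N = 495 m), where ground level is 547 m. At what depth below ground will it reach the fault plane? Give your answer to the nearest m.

Two edge vectors: Well 7→Well 8 = (-392, -416, -38), Well 7→Well 9 = (-356, -520, -37).
Normal n = (Well 7→Well 8) × (Well 7→Well 9) = (-4368, -976, 55744).
So ∂z/∂E = −n_x/n_z = 0.07836 and ∂z/∂N = −n_y/n_z = 0.01751.
Intercept c from Well 7: 511 − 54.15 − 8.09 = 448.77.
At (589, 495): z_contact = 46.2 + 8.7 + 448.77 = 503.6 m.
Depth below ground = 547 − 503.6 = 43 m.

43 m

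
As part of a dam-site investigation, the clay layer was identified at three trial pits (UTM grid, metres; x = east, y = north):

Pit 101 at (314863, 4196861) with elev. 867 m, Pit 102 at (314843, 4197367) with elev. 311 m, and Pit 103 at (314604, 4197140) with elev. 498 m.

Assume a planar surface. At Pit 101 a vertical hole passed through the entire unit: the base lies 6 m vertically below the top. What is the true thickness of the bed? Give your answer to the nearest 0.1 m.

Let the plane be z = a·x + b·y + c.
Pit 102−Pit 101: −20a + 506b = −556;  Pit 103−Pit 101: −259a + 279b = −369.
Solving gives a = 0.25177, b = −1.08886.
|∇z| = √(a²+b²) = 1.11759, so dip δ = arctan(1.11759) = 48.18°.
True thickness = vertical thickness × cos δ = 6 × cos 48.18° = 4.0 m.

4.0 m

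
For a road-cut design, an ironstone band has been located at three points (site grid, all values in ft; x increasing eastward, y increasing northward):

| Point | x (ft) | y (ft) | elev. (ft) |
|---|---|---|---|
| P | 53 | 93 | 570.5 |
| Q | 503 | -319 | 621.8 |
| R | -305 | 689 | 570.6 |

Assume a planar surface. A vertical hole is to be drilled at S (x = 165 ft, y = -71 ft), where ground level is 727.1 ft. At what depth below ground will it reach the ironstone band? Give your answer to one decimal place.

Let the plane be z = a·x + b·y + c.
Q−P: 450a − 412b = 51.3;  R−P: −358a + 596b = 0.1.
Solving gives a = 0.25365, b = 0.15253.
Then c = 570.5 − a·53 − b·93 = 542.87.
At (165, -71): z_contact = 41.85 − 10.83 + 542.87 = 573.89 ft.
Depth below ground = 727.1 − 573.89 = 153.2 ft.

153.2 ft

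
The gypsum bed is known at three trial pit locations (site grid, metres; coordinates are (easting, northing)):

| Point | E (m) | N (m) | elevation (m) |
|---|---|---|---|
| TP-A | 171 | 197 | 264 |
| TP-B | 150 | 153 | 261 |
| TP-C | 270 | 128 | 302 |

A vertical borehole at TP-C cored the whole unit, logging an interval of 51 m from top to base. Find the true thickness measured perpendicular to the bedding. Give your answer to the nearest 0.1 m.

Two edge vectors: TP-A→TP-B = (-21, -44, -3), TP-A→TP-C = (99, -69, 38).
Normal n = (TP-A→TP-B) × (TP-A→TP-C) = (-1879, 501, 5805).
So ∂z/∂E = −n_x/n_z = 0.32369 and ∂z/∂N = −n_y/n_z = −0.08630.
|∇z| = √(a²+b²) = 0.33499, so dip δ = arctan(0.33499) = 18.52°.
True thickness = vertical thickness × cos δ = 51 × cos 18.52° = 48.4 m.

48.4 m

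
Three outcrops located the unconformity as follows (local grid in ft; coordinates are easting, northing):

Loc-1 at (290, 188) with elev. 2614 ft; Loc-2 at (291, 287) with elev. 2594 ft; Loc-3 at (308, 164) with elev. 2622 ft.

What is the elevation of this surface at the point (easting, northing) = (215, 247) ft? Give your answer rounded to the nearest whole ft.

Let the plane be z = a·easting + b·northing + c.
Loc-2−Loc-1: 1a + 99b = −20;  Loc-3−Loc-1: 18a − 24b = 8.
Solving gives a = 0.17276, b = −0.20377.
Then c = 2614 − a·290 − b·188 = 2602.21.
At (215, 247): z = 37.1 − 50.3 + 2602.21 = 2589.0 ft.

2589 ft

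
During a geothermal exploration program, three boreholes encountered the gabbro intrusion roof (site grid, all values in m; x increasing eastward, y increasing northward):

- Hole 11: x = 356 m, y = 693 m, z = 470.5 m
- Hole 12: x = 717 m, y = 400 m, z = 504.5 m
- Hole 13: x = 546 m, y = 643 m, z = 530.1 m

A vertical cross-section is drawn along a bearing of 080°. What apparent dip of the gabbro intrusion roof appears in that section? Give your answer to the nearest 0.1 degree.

25.7°

Two edge vectors: Hole 11→Hole 12 = (361, -293, 34), Hole 11→Hole 13 = (190, -50, 59.6).
Normal n = (Hole 11→Hole 12) × (Hole 11→Hole 13) = (-15762.8, -15055.6, 37620).
So ∂z/∂x = −n_x/n_z = 0.41900 and ∂z/∂y = −n_y/n_z = 0.40020.
Unit vector along 080° is (sin 80°, cos 80°) = (0.9848, 0.1736).
Slope in that direction = a·(0.9848) + b·(0.1736) = 0.48213.
Apparent dip = arctan|0.48213| = 25.7° (true dip is 30.1°, so apparent ≤ true as expected).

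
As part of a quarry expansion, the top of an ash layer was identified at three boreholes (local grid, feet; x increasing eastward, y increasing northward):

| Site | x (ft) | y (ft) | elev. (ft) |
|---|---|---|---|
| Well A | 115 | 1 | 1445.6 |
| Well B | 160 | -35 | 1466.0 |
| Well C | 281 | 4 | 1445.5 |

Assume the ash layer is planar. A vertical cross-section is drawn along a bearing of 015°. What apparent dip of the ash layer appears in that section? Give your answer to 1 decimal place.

Let the plane be z = a·x + b·y + c.
Well B−Well A: 45a − 36b = 20.4;  Well C−Well A: 166a + 3b = −0.1.
Solving gives a = 0.00943, b = −0.55488.
Unit vector along 015° is (sin 15°, cos 15°) = (0.2588, 0.9659).
Slope in that direction = a·(0.2588) + b·(0.9659) = −0.53354.
Apparent dip = arctan|0.53354| = 28.1° (true dip is 29.0°, so apparent ≤ true as expected).

28.1°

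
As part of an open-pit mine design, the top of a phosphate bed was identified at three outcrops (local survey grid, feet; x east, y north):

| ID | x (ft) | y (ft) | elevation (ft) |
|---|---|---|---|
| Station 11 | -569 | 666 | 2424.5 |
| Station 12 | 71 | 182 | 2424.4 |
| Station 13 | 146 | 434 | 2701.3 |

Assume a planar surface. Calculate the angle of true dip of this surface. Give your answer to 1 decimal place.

48.4°

Two edge vectors: Station 11→Station 12 = (640, -484, -0.1), Station 11→Station 13 = (715, -232, 276.8).
Normal n = (Station 11→Station 12) × (Station 11→Station 13) = (-133994.4, -177223.5, 197580).
So ∂z/∂x = −n_x/n_z = 0.67818 and ∂z/∂y = −n_y/n_z = 0.89697.
Gradient magnitude |∇z| = √(a² + b²) = √(0.45993 + 0.80456) = 1.12449.
True dip = arctan(1.12449) = 48.4°, dipping toward SW (azimuth ≈ 217°).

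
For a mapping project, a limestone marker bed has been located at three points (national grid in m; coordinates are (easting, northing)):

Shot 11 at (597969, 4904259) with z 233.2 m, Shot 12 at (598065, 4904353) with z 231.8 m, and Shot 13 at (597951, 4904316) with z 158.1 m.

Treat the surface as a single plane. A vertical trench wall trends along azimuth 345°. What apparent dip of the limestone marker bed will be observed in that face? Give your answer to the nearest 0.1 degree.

Two edge vectors: Shot 11→Shot 12 = (96, 94, -1.4), Shot 11→Shot 13 = (-18, 57, -75.1).
Normal n = (Shot 11→Shot 12) × (Shot 11→Shot 13) = (-6979.6, 7234.8, 7164).
So ∂z/∂E = −n_x/n_z = 0.97426 and ∂z/∂N = −n_y/n_z = −1.00988.
Unit vector along 345° is (sin 345°, cos 345°) = (-0.2588, 0.9659).
Slope in that direction = a·(-0.2588) + b·(0.9659) = −1.22763.
Apparent dip = arctan|1.22763| = 50.8° (true dip is 54.5°, so apparent ≤ true as expected).

50.8°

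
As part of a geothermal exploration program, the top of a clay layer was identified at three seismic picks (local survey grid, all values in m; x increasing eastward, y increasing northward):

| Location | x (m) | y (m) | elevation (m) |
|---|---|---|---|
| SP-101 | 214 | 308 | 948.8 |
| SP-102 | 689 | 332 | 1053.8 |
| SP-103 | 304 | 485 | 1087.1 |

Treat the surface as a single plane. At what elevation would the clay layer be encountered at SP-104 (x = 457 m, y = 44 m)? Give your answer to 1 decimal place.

812.8 m

Let the plane be z = a·x + b·y + c.
SP-102−SP-101: 475a + 24b = 105;  SP-103−SP-101: 90a + 177b = 138.3.
Solving gives a = 0.18636, b = 0.68660.
Then c = 948.8 − a·214 − b·308 = 697.45.
At (457, 44): z = 85.2 + 30.2 + 697.45 = 812.8 m.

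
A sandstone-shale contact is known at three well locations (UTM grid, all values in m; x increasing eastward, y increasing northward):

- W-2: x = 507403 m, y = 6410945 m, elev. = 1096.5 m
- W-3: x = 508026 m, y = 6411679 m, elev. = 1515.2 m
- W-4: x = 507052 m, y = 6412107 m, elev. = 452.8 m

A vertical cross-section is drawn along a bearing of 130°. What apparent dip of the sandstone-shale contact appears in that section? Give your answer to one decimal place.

42.5°

Let the plane be z = a·x + b·y + c.
W-3−W-2: 623a + 734b = 418.7;  W-4−W-2: −351a + 1162b = −643.7.
Solving gives a = 0.97702, b = −0.25883.
Unit vector along 130° is (sin 130°, cos 130°) = (0.7660, -0.6428).
Slope in that direction = a·(0.7660) + b·(-0.6428) = 0.91482.
Apparent dip = arctan|0.91482| = 42.5° (true dip is 45.3°, so apparent ≤ true as expected).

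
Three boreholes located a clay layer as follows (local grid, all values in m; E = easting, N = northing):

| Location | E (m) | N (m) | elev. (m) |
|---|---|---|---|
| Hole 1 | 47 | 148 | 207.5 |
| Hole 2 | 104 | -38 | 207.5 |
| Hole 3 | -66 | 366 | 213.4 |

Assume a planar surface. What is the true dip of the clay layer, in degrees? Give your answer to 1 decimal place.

Two edge vectors: Hole 1→Hole 2 = (57, -186, 0), Hole 1→Hole 3 = (-113, 218, 5.9).
Normal n = (Hole 1→Hole 2) × (Hole 1→Hole 3) = (-1097.4, -336.3, -8592).
So ∂z/∂E = −n_x/n_z = −0.12772 and ∂z/∂N = −n_y/n_z = −0.03914.
Gradient magnitude |∇z| = √(a² + b²) = √(0.01631 + 0.00153) = 0.13359.
True dip = arctan(0.13359) = 7.6°, dipping toward ENE (azimuth ≈ 073°).

7.6°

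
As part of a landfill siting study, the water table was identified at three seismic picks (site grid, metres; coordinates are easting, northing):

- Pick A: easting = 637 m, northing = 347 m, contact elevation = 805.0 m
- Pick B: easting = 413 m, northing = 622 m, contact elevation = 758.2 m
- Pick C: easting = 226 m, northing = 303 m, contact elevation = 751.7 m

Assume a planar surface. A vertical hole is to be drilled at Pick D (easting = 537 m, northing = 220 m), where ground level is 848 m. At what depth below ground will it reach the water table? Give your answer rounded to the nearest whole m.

Let the plane be z = a·easting + b·northing + c.
Pick B−Pick A: −224a + 275b = −46.8;  Pick C−Pick A: −411a − 44b = −53.3.
Solving gives a = 0.13604, b = −0.05937.
Then c = 805 − a·637 − b·347 = 738.94.
At (537, 220): z_contact = 73.1 − 13.1 + 738.94 = 798.9 m.
Depth below ground = 848 − 798.9 = 49 m.

49 m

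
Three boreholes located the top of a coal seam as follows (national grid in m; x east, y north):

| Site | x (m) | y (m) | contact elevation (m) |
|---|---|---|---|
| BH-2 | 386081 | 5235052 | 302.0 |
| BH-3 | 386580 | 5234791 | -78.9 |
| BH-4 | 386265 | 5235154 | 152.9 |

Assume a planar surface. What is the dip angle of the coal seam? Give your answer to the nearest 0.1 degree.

Two edge vectors: BH-2→BH-3 = (499, -261, -380.9), BH-2→BH-4 = (184, 102, -149.1).
Normal n = (BH-2→BH-3) × (BH-2→BH-4) = (77766.9, 4315.3, 98922).
So ∂z/∂x = −n_x/n_z = −0.78614 and ∂z/∂y = −n_y/n_z = −0.04362.
Gradient magnitude |∇z| = √(a² + b²) = √(0.61802 + 0.00190) = 0.78735.
True dip = arctan(0.78735) = 38.2°, dipping toward E (azimuth ≈ 087°).

38.2°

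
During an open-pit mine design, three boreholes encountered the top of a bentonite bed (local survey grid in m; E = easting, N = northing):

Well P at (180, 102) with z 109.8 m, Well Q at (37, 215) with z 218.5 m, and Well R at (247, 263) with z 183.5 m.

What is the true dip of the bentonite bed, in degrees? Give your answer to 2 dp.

Two edge vectors: Well P→Well Q = (-143, 113, 108.7), Well P→Well R = (67, 161, 73.7).
Normal n = (Well P→Well Q) × (Well P→Well R) = (-9172.6, 17822, -30594).
So ∂z/∂E = −n_x/n_z = −0.29982 and ∂z/∂N = −n_y/n_z = 0.58253.
Gradient magnitude |∇z| = √(a² + b²) = √(0.08989 + 0.33934) = 0.65516.
True dip = arctan(0.65516) = 33.23°, dipping toward SSE (azimuth ≈ 153°).

33.23°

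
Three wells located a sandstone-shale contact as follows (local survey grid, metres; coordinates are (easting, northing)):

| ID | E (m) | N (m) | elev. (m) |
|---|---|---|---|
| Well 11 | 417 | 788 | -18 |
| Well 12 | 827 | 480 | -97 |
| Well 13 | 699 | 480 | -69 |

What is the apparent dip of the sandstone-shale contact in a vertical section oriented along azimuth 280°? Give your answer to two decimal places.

11.83°

Two edge vectors: Well 11→Well 12 = (410, -308, -79), Well 11→Well 13 = (282, -308, -51).
Normal n = (Well 11→Well 12) × (Well 11→Well 13) = (-8624, -1368, -39424).
So ∂z/∂E = −n_x/n_z = −0.21875 and ∂z/∂N = −n_y/n_z = −0.03470.
Unit vector along 280° is (sin 280°, cos 280°) = (-0.9848, 0.1736).
Slope in that direction = a·(-0.9848) + b·(0.1736) = 0.20940.
Apparent dip = arctan|0.20940| = 11.83° (true dip is 12.5°, so apparent ≤ true as expected).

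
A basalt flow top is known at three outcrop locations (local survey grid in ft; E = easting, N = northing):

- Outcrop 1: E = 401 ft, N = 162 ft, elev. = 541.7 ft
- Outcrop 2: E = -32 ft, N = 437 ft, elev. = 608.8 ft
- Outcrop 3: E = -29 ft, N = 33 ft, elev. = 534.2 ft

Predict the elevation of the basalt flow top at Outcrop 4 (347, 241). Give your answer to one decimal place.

Let the plane be z = a·E + b·N + c.
Outcrop 2−Outcrop 1: −433a + 275b = 67.1;  Outcrop 3−Outcrop 1: −430a − 129b = −7.5.
Solving gives a = −0.03787, b = 0.18437.
Then c = 541.7 − a·401 − b·162 = 527.02.
At (347, 241): z = −13.1 + 44.4 + 527.02 = 558.3 ft.

558.3 ft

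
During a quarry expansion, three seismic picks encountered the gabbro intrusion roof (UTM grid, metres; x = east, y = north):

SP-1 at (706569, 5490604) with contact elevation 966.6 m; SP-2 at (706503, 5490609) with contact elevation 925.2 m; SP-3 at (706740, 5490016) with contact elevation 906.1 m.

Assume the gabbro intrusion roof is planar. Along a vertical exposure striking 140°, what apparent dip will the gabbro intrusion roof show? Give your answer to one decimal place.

Two edge vectors: SP-1→SP-2 = (-66, 5, -41.4), SP-1→SP-3 = (171, -588, -60.5).
Normal n = (SP-1→SP-2) × (SP-1→SP-3) = (-24645.7, -11072.4, 37953).
So ∂z/∂x = −n_x/n_z = 0.64937 and ∂z/∂y = −n_y/n_z = 0.29174.
Unit vector along 140° is (sin 140°, cos 140°) = (0.6428, -0.7660).
Slope in that direction = a·(0.6428) + b·(-0.7660) = 0.19392.
Apparent dip = arctan|0.19392| = 11.0° (true dip is 35.4°, so apparent ≤ true as expected).

11.0°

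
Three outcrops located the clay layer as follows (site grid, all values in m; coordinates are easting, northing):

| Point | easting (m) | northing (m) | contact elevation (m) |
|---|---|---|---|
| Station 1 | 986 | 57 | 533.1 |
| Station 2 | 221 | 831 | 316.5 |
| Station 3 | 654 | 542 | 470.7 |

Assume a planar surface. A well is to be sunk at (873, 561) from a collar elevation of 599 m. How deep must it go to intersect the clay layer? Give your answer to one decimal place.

15.3 m

Two edge vectors: Station 1→Station 2 = (-765, 774, -216.6), Station 1→Station 3 = (-332, 485, -62.4).
Normal n = (Station 1→Station 2) × (Station 1→Station 3) = (56753.4, 24175.2, -114057).
So ∂z/∂easting = −n_x/n_z = 0.49759 and ∂z/∂northing = −n_y/n_z = 0.21196.
Intercept c from Station 1: 533.1 − 490.62 − 12.08 = 30.40.
At (873, 561): z_contact = 434.39 + 118.91 + 30.40 = 583.70 m.
Depth below ground = 599 − 583.70 = 15.3 m.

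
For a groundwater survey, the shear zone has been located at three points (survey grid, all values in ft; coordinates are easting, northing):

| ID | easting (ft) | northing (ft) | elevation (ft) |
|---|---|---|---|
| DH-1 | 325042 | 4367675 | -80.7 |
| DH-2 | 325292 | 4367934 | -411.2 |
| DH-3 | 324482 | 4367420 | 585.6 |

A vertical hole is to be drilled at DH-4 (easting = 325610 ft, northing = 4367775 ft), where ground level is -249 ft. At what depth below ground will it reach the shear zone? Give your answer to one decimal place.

471.4 ft

Two edge vectors: DH-1→DH-2 = (250, 259, -330.5), DH-1→DH-3 = (-560, -255, 666.3).
Normal n = (DH-1→DH-2) × (DH-1→DH-3) = (88294.2, 18505, 81290).
So ∂z/∂easting = −n_x/n_z = −1.086163120 and ∂z/∂northing = −n_y/n_z = −0.227641776.
Intercept c from DH-1: -80.7 + 353048.63 + 994265.30 = 1347233.23.
At (325610, 4367775): z_contact = −353665.57 − 994288.06 + 1347233.23 = -720.40 ft.
Depth below ground = -249 − (-720.40) = 471.4 ft.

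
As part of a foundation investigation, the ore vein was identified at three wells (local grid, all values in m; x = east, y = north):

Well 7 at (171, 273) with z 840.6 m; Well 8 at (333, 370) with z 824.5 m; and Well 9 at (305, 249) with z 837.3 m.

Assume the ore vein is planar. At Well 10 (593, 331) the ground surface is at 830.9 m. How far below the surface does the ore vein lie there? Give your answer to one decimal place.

Two edge vectors: Well 7→Well 8 = (162, 97, -16.1), Well 7→Well 9 = (134, -24, -3.3).
Normal n = (Well 7→Well 8) × (Well 7→Well 9) = (-706.5, -1622.8, -16886).
So ∂z/∂x = −n_x/n_z = −0.04184 and ∂z/∂y = −n_y/n_z = −0.09610.
Intercept c from Well 7: 840.6 + 7.15 + 26.24 = 873.99.
At (593, 331): z_contact = −24.81 − 31.81 + 873.99 = 817.37 m.
Depth below ground = 830.9 − 817.37 = 13.5 m.

13.5 m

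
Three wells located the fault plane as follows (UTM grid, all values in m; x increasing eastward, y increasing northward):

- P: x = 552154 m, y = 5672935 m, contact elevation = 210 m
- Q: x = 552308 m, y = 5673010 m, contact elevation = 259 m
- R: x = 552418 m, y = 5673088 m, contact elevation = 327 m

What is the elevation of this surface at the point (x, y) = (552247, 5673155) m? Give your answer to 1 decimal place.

Two edge vectors: P→Q = (154, 75, 49), P→R = (264, 153, 117).
Normal n = (P→Q) × (P→R) = (1278, -5082, 3762).
So ∂z/∂x = −n_x/n_z = −0.339712919 and ∂z/∂y = −n_y/n_z = 1.350877193.
Intercept c from P: 210 + 187573.85 − 7663438.51 = −7475654.66.
At (552247, 5673155): z = −187605.4 + 7663735.7 − 7475654.66 = 475.6 m.

475.6 m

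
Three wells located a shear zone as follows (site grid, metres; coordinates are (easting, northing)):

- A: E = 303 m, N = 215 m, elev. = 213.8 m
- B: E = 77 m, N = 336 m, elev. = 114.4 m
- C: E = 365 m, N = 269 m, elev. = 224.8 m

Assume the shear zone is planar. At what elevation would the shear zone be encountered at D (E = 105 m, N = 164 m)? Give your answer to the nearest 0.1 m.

Two edge vectors: A→B = (-226, 121, -99.4), A→C = (62, 54, 11).
Normal n = (A→B) × (A→C) = (6698.6, -3676.8, -19706).
So ∂z/∂E = −n_x/n_z = 0.33993 and ∂z/∂N = −n_y/n_z = −0.18658.
Intercept c from A: 213.8 − 103.00 + 40.12 = 150.92.
At (105, 164): z = 35.7 − 30.6 + 150.92 = 156.0 m.

156.0 m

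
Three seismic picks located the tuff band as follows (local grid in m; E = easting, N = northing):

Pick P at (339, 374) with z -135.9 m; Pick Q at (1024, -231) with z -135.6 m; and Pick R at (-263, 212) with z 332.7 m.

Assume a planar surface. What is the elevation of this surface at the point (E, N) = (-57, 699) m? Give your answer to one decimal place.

-119.3 m

Two edge vectors: Pick P→Pick Q = (685, -605, 0.3), Pick P→Pick R = (-602, -162, 468.6).
Normal n = (Pick P→Pick Q) × (Pick P→Pick R) = (-283454.4, -321171.6, -475180).
So ∂z/∂E = −n_x/n_z = −0.596520 and ∂z/∂N = −n_y/n_z = −0.675895.
Intercept c from Pick P: -135.9 + 202.22 + 252.78 = 319.10.
At (-57, 699): z = 34.0 − 472.5 + 319.10 = -119.3 m.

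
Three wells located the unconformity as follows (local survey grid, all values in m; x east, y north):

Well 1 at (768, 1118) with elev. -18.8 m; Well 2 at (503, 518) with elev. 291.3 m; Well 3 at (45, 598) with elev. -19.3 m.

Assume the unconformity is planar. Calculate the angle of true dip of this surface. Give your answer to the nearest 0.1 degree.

Let the plane be z = a·x + b·y + c.
Well 2−Well 1: −265a − 600b = 310.1;  Well 3−Well 1: −723a − 520b = −0.5.
Solving gives a = 0.54578, b = −0.75789.
Gradient magnitude |∇z| = √(a² + b²) = √(0.29788 + 0.57439) = 0.93396.
True dip = arctan(0.93396) = 43.0°, dipping toward NW (azimuth ≈ 324°).

43.0°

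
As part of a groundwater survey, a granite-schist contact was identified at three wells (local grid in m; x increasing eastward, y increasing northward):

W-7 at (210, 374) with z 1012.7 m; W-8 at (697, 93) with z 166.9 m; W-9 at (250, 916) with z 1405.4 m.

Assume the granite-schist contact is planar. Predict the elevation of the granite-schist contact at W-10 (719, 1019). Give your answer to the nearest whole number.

Two edge vectors: W-7→W-8 = (487, -281, -845.8), W-7→W-9 = (40, 542, 392.7).
Normal n = (W-7→W-8) × (W-7→W-9) = (348074.9, -225076.9, 275194).
So ∂z/∂x = −n_x/n_z = −1.26483 and ∂z/∂y = −n_y/n_z = 0.81788.
Intercept c from W-7: 1012.7 + 265.62 − 305.89 = 972.43.
At (719, 1019): z = −909.4 + 833.4 + 972.43 = 896.4 m.

896 m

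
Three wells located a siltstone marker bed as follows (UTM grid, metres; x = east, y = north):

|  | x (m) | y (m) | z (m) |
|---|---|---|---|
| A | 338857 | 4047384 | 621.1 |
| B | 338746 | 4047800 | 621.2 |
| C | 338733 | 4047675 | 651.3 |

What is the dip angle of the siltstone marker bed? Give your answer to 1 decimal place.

Two edge vectors: A→B = (-111, 416, 0.1), A→C = (-124, 291, 30.2).
Normal n = (A→B) × (A→C) = (12534.1, 3339.8, 19283).
So ∂z/∂x = −n_x/n_z = −0.65001 and ∂z/∂y = −n_y/n_z = −0.17320.
Gradient magnitude |∇z| = √(a² + b²) = √(0.42251 + 0.03000) = 0.67269.
True dip = arctan(0.67269) = 33.9°, dipping toward ENE (azimuth ≈ 075°).

33.9°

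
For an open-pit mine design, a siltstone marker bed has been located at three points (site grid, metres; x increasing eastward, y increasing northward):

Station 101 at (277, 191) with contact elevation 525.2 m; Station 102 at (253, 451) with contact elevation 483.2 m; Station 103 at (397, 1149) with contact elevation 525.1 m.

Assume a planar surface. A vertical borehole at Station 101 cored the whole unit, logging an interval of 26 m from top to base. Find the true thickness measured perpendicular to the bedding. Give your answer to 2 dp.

Two edge vectors: Station 101→Station 102 = (-24, 260, -42), Station 101→Station 103 = (120, 958, -0.1).
Normal n = (Station 101→Station 102) × (Station 101→Station 103) = (40210, -5042.4, -54192).
So ∂z/∂x = −n_x/n_z = 0.74199 and ∂z/∂y = −n_y/n_z = −0.09305.
|∇z| = √(a²+b²) = 0.74780, so dip δ = arctan(0.74780) = 36.79°.
True thickness = vertical thickness × cos δ = 26 × cos 36.79° = 20.82 m.

20.82 m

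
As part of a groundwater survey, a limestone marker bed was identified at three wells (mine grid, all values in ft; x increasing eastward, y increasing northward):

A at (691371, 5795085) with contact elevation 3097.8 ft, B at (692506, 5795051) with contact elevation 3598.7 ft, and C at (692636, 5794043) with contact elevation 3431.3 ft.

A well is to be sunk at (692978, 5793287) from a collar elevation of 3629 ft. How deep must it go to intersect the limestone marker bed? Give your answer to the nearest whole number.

Let the plane be z = a·x + b·y + c.
B−A: 1135a − 34b = 500.9;  C−A: 1265a − 1042b = 333.5.
Solving gives a = 0.44802731, b = 0.22385273.
Then c = 3097.8 − a·691371 − b·5795085 = −1603900.87.
At (692978, 5793287): z_contact = 310473.1 + 1296843.1 − 1603900.87 = 3415.3 ft.
Depth below ground = 3629 − 3415.3 = 214 ft.

214 ft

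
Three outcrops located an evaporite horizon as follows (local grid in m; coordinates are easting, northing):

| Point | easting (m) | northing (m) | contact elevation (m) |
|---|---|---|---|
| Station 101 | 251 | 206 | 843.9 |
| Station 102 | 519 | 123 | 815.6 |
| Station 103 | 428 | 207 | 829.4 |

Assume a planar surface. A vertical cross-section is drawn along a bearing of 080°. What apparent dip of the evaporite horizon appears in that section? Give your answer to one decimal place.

3.9°

Let the plane be z = a·easting + b·northing + c.
Station 102−Station 101: 268a − 83b = −28.3;  Station 103−Station 101: 177a + 1b = −14.5.
Solving gives a = −0.08235, b = 0.07508.
Unit vector along 080° is (sin 80°, cos 80°) = (0.9848, 0.1736).
Slope in that direction = a·(0.9848) + b·(0.1736) = −0.06806.
Apparent dip = arctan|0.06806| = 3.9° (true dip is 6.4°, so apparent ≤ true as expected).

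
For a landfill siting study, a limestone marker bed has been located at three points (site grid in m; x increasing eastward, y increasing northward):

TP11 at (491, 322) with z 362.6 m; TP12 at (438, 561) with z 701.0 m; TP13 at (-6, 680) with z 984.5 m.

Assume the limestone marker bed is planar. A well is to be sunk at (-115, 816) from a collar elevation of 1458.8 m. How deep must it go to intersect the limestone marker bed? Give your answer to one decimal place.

Let the plane be z = a·x + b·y + c.
TP12−TP11: −53a + 239b = 338.4;  TP13−TP11: −497a + 358b = 621.9.
Solving gives a = −0.27540, b = 1.35483.
Then c = 362.6 − a·491 − b·322 = 61.56.
At (-115, 816): z_contact = 31.67 + 1105.54 + 61.56 = 1198.77 m.
Depth below ground = 1458.8 − 1198.77 = 260.0 m.

260.0 m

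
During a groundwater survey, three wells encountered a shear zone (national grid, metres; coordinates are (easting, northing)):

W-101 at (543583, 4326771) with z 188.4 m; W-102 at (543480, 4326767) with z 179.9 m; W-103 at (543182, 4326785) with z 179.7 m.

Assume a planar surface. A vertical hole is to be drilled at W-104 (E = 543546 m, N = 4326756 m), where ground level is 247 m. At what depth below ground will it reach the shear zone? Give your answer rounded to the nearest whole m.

73 m

Two edge vectors: W-101→W-102 = (-103, -4, -8.5), W-101→W-103 = (-401, 14, -8.7).
Normal n = (W-101→W-102) × (W-101→W-103) = (153.8, 2512.4, -3046).
So ∂z/∂E = −n_x/n_z = 0.05049245 and ∂z/∂N = −n_y/n_z = 0.82481944.
Intercept c from W-101: 188.4 − 27446.84 − 3568804.81 = −3596063.25.
At (543546, 4326756): z_contact = 27445.0 + 3568792.4 − 3596063.25 = 174.2 m.
Depth below ground = 247 − 174.2 = 73 m.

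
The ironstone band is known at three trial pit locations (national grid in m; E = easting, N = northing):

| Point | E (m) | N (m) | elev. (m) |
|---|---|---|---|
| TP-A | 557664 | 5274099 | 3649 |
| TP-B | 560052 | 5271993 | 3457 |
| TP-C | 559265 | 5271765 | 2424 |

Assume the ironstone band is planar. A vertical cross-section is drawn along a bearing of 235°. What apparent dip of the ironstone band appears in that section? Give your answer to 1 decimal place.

55.9°

Two edge vectors: TP-A→TP-B = (2388, -2106, -192), TP-A→TP-C = (1601, -2334, -1225).
Normal n = (TP-A→TP-B) × (TP-A→TP-C) = (2131722, 2617908, -2201886).
So ∂z/∂E = −n_x/n_z = 0.96813 and ∂z/∂N = −n_y/n_z = 1.18894.
Unit vector along 235° is (sin 235°, cos 235°) = (-0.8192, -0.5736).
Slope in that direction = a·(-0.8192) + b·(-0.5736) = −1.47500.
Apparent dip = arctan|1.47500| = 55.9° (true dip is 56.9°, so apparent ≤ true as expected).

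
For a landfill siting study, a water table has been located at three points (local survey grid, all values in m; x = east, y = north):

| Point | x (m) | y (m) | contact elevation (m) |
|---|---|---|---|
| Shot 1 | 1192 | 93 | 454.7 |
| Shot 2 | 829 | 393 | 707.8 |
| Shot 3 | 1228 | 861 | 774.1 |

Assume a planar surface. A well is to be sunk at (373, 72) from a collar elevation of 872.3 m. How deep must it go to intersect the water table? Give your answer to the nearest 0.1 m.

147.9 m

Let the plane be z = a·x + b·y + c.
Shot 2−Shot 1: −363a + 300b = 253.1;  Shot 3−Shot 1: 36a + 768b = 319.4.
Solving gives a = −0.340353, b = 0.431839.
Then c = 454.7 − a·1192 − b·93 = 820.24.
At (373, 72): z_contact = −126.95 + 31.09 + 820.24 = 724.38 m.
Depth below ground = 872.3 − 724.38 = 147.9 m.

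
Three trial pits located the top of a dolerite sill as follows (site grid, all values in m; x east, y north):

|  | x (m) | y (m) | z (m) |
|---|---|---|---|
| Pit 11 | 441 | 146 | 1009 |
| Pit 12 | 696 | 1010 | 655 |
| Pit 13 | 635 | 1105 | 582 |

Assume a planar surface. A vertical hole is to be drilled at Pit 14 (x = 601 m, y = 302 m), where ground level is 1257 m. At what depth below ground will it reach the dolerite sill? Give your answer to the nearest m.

Two edge vectors: Pit 11→Pit 12 = (255, 864, -354), Pit 11→Pit 13 = (194, 959, -427).
Normal n = (Pit 11→Pit 12) × (Pit 11→Pit 13) = (-29442, 40209, 76929).
So ∂z/∂x = −n_x/n_z = 0.38272 and ∂z/∂y = −n_y/n_z = −0.52268.
Intercept c from Pit 11: 1009 − 168.78 + 76.31 = 916.53.
At (601, 302): z_contact = 230.0 − 157.8 + 916.53 = 988.7 m.
Depth below ground = 1257 − 988.7 = 268 m.

268 m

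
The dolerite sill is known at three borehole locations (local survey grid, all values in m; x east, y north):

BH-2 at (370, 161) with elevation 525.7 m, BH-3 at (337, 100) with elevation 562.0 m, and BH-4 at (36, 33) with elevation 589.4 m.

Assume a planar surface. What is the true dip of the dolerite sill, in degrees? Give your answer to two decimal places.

Let the plane be z = a·x + b·y + c.
BH-3−BH-2: −33a − 61b = 36.3;  BH-4−BH-2: −334a − 128b = 63.7.
Solving gives a = 0.04710, b = −0.62056.
Gradient magnitude |∇z| = √(a² + b²) = √(0.00222 + 0.38510) = 0.62235.
True dip = arctan(0.62235) = 31.90°, dipping toward N (azimuth ≈ 356°).

31.90°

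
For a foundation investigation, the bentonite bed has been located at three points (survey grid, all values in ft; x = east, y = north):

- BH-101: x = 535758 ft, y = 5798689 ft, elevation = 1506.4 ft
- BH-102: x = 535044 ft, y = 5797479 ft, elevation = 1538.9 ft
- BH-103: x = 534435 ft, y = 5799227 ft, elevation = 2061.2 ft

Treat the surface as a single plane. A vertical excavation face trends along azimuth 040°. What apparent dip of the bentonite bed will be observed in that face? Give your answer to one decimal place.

5.0°

Two edge vectors: BH-101→BH-102 = (-714, -1210, 32.5), BH-101→BH-103 = (-1323, 538, 554.8).
Normal n = (BH-101→BH-102) × (BH-101→BH-103) = (-688793, 353129.7, -1984962).
So ∂z/∂x = −n_x/n_z = −0.34701 and ∂z/∂y = −n_y/n_z = 0.17790.
Unit vector along 040° is (sin 40°, cos 40°) = (0.6428, 0.7660).
Slope in that direction = a·(0.6428) + b·(0.7660) = −0.08677.
Apparent dip = arctan|0.08677| = 5.0° (true dip is 21.3°, so apparent ≤ true as expected).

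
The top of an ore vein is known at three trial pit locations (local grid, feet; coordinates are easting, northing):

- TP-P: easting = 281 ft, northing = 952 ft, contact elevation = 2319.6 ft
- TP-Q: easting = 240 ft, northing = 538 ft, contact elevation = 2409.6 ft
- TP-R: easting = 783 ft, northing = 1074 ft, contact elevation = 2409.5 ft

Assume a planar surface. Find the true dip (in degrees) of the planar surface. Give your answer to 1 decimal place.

18.7°

Let the plane be z = a·easting + b·northing + c.
TP-Q−TP-P: −41a − 414b = 90;  TP-R−TP-P: 502a + 122b = 89.9.
Solving gives a = 0.23764, b = −0.24093.
Gradient magnitude |∇z| = √(a² + b²) = √(0.05647 + 0.05804) = 0.33840.
True dip = arctan(0.33840) = 18.7°, dipping toward NW (azimuth ≈ 315°).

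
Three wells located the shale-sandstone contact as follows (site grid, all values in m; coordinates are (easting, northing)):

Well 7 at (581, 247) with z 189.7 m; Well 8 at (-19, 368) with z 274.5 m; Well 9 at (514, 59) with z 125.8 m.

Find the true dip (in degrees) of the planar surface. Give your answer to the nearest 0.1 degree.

Let the plane be z = a·E + b·N + c.
Well 8−Well 7: −600a + 121b = 84.8;  Well 9−Well 7: −67a − 188b = −63.9.
Solving gives a = −0.06791, b = 0.36409.
Gradient magnitude |∇z| = √(a² + b²) = √(0.00461 + 0.13256) = 0.37037.
True dip = arctan(0.37037) = 20.3°, dipping toward S (azimuth ≈ 169°).

20.3°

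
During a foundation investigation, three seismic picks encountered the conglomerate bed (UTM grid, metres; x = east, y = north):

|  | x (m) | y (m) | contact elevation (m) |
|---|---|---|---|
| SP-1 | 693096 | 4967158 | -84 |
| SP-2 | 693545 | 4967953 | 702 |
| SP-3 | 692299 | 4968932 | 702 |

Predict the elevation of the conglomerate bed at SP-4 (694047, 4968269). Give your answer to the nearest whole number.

1188 m

Let the plane be z = a·x + b·y + c.
SP-2−SP-1: 449a + 795b = 786;  SP-3−SP-1: −797a + 1774b = 786.
Solving gives a = 0.53805464, b = 0.68479681.
Then c = -84 − a·693096 − b·4967158 = −3774501.49.
At (694047, 4968269): z = 373435.2 + 3402254.8 − 3774501.49 = 1188.5 m.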